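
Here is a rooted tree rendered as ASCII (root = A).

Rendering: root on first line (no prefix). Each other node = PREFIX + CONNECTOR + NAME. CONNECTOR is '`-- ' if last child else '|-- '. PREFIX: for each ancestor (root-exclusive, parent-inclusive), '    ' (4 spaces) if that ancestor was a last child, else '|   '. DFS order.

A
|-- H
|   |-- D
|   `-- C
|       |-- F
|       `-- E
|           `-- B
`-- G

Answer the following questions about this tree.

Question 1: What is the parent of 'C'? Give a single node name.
Answer: H

Derivation:
Scan adjacency: C appears as child of H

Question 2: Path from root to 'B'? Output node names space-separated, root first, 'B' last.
Walk down from root: A -> H -> C -> E -> B

Answer: A H C E B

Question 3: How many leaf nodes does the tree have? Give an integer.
Leaves (nodes with no children): B, D, F, G

Answer: 4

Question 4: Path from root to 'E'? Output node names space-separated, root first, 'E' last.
Walk down from root: A -> H -> C -> E

Answer: A H C E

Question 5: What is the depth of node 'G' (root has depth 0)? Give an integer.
Path from root to G: A -> G
Depth = number of edges = 1

Answer: 1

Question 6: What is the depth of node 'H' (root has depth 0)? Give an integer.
Answer: 1

Derivation:
Path from root to H: A -> H
Depth = number of edges = 1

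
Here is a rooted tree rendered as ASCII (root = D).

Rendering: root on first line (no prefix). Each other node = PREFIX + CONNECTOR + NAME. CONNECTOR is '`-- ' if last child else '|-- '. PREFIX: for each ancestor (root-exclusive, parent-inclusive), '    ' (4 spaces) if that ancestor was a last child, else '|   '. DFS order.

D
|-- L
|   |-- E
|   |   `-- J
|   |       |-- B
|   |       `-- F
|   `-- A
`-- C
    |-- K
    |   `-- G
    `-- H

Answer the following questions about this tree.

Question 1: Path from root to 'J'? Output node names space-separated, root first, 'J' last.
Answer: D L E J

Derivation:
Walk down from root: D -> L -> E -> J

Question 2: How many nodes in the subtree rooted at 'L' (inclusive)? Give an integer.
Subtree rooted at L contains: A, B, E, F, J, L
Count = 6

Answer: 6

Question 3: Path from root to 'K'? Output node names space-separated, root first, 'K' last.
Walk down from root: D -> C -> K

Answer: D C K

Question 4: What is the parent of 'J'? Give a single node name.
Scan adjacency: J appears as child of E

Answer: E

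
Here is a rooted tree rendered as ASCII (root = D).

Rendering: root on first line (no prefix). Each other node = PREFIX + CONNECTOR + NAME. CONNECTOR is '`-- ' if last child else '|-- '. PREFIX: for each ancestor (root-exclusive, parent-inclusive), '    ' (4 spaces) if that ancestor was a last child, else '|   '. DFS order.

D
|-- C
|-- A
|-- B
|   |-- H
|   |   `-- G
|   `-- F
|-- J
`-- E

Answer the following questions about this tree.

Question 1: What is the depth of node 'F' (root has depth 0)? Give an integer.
Answer: 2

Derivation:
Path from root to F: D -> B -> F
Depth = number of edges = 2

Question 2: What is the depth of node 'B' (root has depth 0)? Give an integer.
Answer: 1

Derivation:
Path from root to B: D -> B
Depth = number of edges = 1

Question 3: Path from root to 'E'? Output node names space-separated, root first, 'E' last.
Answer: D E

Derivation:
Walk down from root: D -> E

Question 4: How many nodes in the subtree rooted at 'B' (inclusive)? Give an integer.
Subtree rooted at B contains: B, F, G, H
Count = 4

Answer: 4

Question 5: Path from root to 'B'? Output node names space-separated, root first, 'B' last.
Walk down from root: D -> B

Answer: D B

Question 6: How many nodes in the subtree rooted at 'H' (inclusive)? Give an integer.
Subtree rooted at H contains: G, H
Count = 2

Answer: 2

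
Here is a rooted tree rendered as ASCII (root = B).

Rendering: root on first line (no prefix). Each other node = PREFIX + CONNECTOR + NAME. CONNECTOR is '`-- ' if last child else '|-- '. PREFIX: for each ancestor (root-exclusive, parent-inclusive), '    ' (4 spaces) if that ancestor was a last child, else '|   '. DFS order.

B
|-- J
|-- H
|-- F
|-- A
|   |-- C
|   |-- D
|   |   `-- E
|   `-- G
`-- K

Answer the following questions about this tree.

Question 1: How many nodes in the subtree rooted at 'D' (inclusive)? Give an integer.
Answer: 2

Derivation:
Subtree rooted at D contains: D, E
Count = 2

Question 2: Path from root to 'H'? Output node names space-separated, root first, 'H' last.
Answer: B H

Derivation:
Walk down from root: B -> H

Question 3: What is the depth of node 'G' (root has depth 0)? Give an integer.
Answer: 2

Derivation:
Path from root to G: B -> A -> G
Depth = number of edges = 2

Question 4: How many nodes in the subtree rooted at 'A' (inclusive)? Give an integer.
Subtree rooted at A contains: A, C, D, E, G
Count = 5

Answer: 5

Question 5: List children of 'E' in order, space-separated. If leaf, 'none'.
Answer: none

Derivation:
Node E's children (from adjacency): (leaf)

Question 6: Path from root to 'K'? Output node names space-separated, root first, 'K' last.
Answer: B K

Derivation:
Walk down from root: B -> K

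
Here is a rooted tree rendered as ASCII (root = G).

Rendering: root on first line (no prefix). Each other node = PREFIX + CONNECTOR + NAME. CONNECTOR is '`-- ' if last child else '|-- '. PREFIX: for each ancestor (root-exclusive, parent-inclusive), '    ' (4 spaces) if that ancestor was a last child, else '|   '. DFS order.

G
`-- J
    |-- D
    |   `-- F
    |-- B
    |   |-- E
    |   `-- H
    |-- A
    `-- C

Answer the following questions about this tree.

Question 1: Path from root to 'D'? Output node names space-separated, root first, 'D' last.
Walk down from root: G -> J -> D

Answer: G J D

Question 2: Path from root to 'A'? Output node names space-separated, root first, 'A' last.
Answer: G J A

Derivation:
Walk down from root: G -> J -> A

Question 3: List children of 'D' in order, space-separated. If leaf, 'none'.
Node D's children (from adjacency): F

Answer: F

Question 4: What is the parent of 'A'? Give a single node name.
Scan adjacency: A appears as child of J

Answer: J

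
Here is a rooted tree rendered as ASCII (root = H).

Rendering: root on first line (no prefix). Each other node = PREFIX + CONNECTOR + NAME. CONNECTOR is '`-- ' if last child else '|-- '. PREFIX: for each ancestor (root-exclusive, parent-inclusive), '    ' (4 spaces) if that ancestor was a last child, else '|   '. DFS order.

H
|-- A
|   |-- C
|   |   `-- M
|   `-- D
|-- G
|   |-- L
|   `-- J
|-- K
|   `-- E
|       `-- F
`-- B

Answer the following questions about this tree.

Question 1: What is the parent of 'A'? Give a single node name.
Scan adjacency: A appears as child of H

Answer: H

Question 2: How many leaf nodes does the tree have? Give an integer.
Leaves (nodes with no children): B, D, F, J, L, M

Answer: 6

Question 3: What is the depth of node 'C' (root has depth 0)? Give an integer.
Answer: 2

Derivation:
Path from root to C: H -> A -> C
Depth = number of edges = 2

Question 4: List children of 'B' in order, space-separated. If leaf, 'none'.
Answer: none

Derivation:
Node B's children (from adjacency): (leaf)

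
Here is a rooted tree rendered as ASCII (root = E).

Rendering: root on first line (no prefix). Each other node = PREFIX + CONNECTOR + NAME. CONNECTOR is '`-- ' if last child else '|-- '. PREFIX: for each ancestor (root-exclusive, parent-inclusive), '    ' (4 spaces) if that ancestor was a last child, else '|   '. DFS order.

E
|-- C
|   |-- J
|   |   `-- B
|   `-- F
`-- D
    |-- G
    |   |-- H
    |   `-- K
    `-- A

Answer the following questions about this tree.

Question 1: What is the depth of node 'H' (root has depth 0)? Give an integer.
Path from root to H: E -> D -> G -> H
Depth = number of edges = 3

Answer: 3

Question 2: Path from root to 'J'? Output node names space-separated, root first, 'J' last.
Walk down from root: E -> C -> J

Answer: E C J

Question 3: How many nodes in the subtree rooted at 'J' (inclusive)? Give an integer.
Subtree rooted at J contains: B, J
Count = 2

Answer: 2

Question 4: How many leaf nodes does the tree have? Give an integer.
Leaves (nodes with no children): A, B, F, H, K

Answer: 5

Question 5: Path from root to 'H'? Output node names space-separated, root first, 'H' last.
Walk down from root: E -> D -> G -> H

Answer: E D G H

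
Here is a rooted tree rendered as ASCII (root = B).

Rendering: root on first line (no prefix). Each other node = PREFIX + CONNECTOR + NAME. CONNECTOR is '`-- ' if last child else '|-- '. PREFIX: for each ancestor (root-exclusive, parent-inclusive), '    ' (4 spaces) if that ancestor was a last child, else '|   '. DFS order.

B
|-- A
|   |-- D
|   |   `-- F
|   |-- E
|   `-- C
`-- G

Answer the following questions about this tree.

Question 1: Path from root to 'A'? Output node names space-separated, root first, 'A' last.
Answer: B A

Derivation:
Walk down from root: B -> A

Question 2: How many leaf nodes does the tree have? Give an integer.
Leaves (nodes with no children): C, E, F, G

Answer: 4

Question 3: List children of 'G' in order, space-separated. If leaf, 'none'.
Node G's children (from adjacency): (leaf)

Answer: none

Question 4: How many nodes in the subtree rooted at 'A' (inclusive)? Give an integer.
Subtree rooted at A contains: A, C, D, E, F
Count = 5

Answer: 5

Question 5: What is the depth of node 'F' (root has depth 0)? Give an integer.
Answer: 3

Derivation:
Path from root to F: B -> A -> D -> F
Depth = number of edges = 3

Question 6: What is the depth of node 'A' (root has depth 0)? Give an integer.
Answer: 1

Derivation:
Path from root to A: B -> A
Depth = number of edges = 1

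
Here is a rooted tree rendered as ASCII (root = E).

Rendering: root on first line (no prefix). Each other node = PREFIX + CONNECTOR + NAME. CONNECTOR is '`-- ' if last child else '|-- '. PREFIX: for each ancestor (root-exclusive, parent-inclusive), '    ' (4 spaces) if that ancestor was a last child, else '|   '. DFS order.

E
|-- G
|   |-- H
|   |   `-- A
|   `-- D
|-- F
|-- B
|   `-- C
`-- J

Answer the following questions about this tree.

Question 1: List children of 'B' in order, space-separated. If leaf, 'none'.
Node B's children (from adjacency): C

Answer: C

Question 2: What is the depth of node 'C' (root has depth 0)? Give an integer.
Path from root to C: E -> B -> C
Depth = number of edges = 2

Answer: 2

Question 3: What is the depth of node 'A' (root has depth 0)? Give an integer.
Path from root to A: E -> G -> H -> A
Depth = number of edges = 3

Answer: 3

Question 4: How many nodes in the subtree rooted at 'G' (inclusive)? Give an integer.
Subtree rooted at G contains: A, D, G, H
Count = 4

Answer: 4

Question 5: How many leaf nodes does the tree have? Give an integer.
Answer: 5

Derivation:
Leaves (nodes with no children): A, C, D, F, J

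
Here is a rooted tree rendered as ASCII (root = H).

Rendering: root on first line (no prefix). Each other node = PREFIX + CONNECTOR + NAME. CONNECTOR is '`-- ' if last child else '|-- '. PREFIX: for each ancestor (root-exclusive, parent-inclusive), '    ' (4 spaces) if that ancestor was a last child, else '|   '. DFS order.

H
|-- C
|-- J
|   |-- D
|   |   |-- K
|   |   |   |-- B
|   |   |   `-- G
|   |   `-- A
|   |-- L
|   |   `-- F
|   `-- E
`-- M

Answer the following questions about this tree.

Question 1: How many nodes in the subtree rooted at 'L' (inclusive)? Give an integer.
Answer: 2

Derivation:
Subtree rooted at L contains: F, L
Count = 2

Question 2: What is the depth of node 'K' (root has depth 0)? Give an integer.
Answer: 3

Derivation:
Path from root to K: H -> J -> D -> K
Depth = number of edges = 3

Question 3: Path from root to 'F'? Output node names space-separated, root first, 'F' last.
Answer: H J L F

Derivation:
Walk down from root: H -> J -> L -> F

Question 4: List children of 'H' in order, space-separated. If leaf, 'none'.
Node H's children (from adjacency): C, J, M

Answer: C J M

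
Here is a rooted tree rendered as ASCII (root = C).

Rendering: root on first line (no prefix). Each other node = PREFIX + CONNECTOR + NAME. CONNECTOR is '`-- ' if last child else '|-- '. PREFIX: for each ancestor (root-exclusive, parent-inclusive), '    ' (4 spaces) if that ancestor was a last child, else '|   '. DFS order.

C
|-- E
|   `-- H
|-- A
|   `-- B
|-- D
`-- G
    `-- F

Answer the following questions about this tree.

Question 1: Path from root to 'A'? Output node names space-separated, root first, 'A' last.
Walk down from root: C -> A

Answer: C A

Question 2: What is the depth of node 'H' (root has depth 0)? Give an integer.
Path from root to H: C -> E -> H
Depth = number of edges = 2

Answer: 2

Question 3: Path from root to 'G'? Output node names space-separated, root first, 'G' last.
Walk down from root: C -> G

Answer: C G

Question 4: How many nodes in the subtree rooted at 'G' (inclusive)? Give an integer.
Subtree rooted at G contains: F, G
Count = 2

Answer: 2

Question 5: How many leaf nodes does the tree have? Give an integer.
Leaves (nodes with no children): B, D, F, H

Answer: 4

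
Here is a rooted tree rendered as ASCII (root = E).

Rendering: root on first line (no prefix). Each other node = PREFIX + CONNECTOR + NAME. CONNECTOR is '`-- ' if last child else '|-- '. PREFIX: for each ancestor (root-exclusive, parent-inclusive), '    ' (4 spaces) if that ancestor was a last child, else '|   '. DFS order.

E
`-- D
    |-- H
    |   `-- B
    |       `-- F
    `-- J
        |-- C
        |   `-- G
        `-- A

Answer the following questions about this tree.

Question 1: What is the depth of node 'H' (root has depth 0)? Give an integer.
Path from root to H: E -> D -> H
Depth = number of edges = 2

Answer: 2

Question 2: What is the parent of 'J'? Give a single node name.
Scan adjacency: J appears as child of D

Answer: D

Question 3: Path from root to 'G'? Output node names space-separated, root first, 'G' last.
Answer: E D J C G

Derivation:
Walk down from root: E -> D -> J -> C -> G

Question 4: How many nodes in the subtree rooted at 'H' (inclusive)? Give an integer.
Subtree rooted at H contains: B, F, H
Count = 3

Answer: 3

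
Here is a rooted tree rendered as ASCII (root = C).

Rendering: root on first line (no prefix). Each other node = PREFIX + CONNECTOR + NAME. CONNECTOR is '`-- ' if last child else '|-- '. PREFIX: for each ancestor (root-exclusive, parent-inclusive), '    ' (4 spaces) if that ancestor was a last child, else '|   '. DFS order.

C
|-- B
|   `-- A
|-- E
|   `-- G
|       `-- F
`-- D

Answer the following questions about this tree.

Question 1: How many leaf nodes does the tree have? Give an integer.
Leaves (nodes with no children): A, D, F

Answer: 3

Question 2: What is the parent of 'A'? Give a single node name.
Answer: B

Derivation:
Scan adjacency: A appears as child of B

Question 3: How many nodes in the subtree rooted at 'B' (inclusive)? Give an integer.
Answer: 2

Derivation:
Subtree rooted at B contains: A, B
Count = 2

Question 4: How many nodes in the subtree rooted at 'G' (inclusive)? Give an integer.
Answer: 2

Derivation:
Subtree rooted at G contains: F, G
Count = 2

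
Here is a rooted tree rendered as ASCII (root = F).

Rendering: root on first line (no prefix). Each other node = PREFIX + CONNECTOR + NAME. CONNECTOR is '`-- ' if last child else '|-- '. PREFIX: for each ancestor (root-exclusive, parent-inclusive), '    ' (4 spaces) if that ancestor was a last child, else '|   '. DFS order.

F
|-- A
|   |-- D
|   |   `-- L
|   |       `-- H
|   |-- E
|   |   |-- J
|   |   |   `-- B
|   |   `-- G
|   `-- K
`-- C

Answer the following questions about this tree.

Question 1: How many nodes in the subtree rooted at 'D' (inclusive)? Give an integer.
Subtree rooted at D contains: D, H, L
Count = 3

Answer: 3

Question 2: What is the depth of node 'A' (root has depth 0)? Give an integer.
Path from root to A: F -> A
Depth = number of edges = 1

Answer: 1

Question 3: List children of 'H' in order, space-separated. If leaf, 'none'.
Node H's children (from adjacency): (leaf)

Answer: none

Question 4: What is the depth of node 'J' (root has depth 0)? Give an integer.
Path from root to J: F -> A -> E -> J
Depth = number of edges = 3

Answer: 3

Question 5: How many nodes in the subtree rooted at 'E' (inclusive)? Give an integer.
Subtree rooted at E contains: B, E, G, J
Count = 4

Answer: 4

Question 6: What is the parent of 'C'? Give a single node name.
Scan adjacency: C appears as child of F

Answer: F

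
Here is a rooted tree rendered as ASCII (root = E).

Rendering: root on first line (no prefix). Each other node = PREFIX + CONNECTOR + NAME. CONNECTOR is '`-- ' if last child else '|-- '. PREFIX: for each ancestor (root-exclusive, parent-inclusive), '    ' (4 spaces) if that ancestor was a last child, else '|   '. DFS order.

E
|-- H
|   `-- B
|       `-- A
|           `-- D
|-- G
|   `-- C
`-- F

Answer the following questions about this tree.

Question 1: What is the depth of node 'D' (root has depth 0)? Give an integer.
Path from root to D: E -> H -> B -> A -> D
Depth = number of edges = 4

Answer: 4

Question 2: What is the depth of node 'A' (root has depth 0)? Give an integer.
Path from root to A: E -> H -> B -> A
Depth = number of edges = 3

Answer: 3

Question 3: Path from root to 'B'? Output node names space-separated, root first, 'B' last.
Answer: E H B

Derivation:
Walk down from root: E -> H -> B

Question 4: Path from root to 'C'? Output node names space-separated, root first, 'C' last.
Walk down from root: E -> G -> C

Answer: E G C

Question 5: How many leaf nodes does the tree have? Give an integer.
Leaves (nodes with no children): C, D, F

Answer: 3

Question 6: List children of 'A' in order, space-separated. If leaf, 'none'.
Node A's children (from adjacency): D

Answer: D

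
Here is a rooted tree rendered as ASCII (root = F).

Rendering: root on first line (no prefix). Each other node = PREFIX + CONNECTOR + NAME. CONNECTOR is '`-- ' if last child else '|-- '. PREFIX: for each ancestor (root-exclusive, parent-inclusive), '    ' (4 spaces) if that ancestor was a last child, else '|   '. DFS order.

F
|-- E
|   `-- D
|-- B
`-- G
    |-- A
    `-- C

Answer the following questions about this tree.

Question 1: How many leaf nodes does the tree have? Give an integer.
Answer: 4

Derivation:
Leaves (nodes with no children): A, B, C, D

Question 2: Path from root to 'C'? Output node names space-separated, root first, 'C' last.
Answer: F G C

Derivation:
Walk down from root: F -> G -> C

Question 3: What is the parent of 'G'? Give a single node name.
Scan adjacency: G appears as child of F

Answer: F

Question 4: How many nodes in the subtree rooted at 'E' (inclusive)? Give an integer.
Answer: 2

Derivation:
Subtree rooted at E contains: D, E
Count = 2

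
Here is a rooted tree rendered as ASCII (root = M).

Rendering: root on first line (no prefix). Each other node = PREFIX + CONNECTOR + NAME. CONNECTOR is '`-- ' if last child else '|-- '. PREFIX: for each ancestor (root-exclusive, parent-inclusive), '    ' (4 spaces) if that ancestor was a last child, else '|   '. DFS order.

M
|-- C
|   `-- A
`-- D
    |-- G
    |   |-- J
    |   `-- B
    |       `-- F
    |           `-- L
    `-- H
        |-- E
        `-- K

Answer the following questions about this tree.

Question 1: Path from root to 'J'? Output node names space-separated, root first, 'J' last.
Answer: M D G J

Derivation:
Walk down from root: M -> D -> G -> J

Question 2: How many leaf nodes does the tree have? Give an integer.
Leaves (nodes with no children): A, E, J, K, L

Answer: 5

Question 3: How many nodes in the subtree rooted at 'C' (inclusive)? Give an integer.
Subtree rooted at C contains: A, C
Count = 2

Answer: 2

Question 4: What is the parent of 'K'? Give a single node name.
Answer: H

Derivation:
Scan adjacency: K appears as child of H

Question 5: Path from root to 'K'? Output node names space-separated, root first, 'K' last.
Answer: M D H K

Derivation:
Walk down from root: M -> D -> H -> K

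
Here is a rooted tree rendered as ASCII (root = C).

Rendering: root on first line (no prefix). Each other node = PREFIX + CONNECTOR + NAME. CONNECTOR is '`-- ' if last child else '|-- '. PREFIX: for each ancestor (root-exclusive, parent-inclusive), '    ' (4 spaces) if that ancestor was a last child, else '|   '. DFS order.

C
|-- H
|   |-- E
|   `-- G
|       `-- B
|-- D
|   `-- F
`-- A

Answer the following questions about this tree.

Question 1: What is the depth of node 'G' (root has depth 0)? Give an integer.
Answer: 2

Derivation:
Path from root to G: C -> H -> G
Depth = number of edges = 2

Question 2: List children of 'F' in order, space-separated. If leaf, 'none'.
Node F's children (from adjacency): (leaf)

Answer: none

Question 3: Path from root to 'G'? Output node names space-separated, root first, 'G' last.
Walk down from root: C -> H -> G

Answer: C H G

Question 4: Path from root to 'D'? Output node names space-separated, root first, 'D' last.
Walk down from root: C -> D

Answer: C D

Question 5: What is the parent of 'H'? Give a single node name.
Answer: C

Derivation:
Scan adjacency: H appears as child of C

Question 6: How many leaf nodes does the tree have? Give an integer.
Answer: 4

Derivation:
Leaves (nodes with no children): A, B, E, F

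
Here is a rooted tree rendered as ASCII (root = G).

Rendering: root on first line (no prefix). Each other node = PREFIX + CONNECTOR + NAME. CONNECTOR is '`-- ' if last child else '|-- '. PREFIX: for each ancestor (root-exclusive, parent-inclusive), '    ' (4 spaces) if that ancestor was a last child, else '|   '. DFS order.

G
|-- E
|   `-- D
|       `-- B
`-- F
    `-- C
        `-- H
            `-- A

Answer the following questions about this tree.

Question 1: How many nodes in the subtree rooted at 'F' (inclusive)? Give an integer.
Subtree rooted at F contains: A, C, F, H
Count = 4

Answer: 4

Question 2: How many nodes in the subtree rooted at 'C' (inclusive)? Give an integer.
Subtree rooted at C contains: A, C, H
Count = 3

Answer: 3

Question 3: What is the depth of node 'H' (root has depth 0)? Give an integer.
Path from root to H: G -> F -> C -> H
Depth = number of edges = 3

Answer: 3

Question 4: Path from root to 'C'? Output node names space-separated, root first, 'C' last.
Walk down from root: G -> F -> C

Answer: G F C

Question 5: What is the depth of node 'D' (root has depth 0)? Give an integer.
Path from root to D: G -> E -> D
Depth = number of edges = 2

Answer: 2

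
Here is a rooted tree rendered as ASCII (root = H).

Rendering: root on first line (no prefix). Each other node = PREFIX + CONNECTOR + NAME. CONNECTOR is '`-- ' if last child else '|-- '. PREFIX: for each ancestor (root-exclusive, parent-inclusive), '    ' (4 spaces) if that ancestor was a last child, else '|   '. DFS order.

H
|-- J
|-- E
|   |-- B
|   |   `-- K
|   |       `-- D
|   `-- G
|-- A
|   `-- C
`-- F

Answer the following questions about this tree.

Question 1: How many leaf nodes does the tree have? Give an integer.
Leaves (nodes with no children): C, D, F, G, J

Answer: 5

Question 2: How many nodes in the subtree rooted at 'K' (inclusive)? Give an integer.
Subtree rooted at K contains: D, K
Count = 2

Answer: 2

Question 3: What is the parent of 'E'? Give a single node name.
Scan adjacency: E appears as child of H

Answer: H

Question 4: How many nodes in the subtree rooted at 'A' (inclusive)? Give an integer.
Subtree rooted at A contains: A, C
Count = 2

Answer: 2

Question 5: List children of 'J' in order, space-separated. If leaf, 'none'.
Node J's children (from adjacency): (leaf)

Answer: none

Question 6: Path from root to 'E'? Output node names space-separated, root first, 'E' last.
Walk down from root: H -> E

Answer: H E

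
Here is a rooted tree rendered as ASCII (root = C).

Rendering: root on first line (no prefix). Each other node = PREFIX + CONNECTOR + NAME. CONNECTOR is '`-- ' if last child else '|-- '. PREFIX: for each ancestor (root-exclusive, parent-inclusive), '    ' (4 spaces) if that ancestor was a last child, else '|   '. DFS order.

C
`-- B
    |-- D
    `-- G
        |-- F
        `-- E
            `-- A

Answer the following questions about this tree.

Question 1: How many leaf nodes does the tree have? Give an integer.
Leaves (nodes with no children): A, D, F

Answer: 3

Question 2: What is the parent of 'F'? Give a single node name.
Scan adjacency: F appears as child of G

Answer: G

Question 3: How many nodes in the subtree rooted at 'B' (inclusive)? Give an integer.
Subtree rooted at B contains: A, B, D, E, F, G
Count = 6

Answer: 6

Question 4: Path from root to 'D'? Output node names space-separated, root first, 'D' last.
Walk down from root: C -> B -> D

Answer: C B D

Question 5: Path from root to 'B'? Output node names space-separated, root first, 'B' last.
Walk down from root: C -> B

Answer: C B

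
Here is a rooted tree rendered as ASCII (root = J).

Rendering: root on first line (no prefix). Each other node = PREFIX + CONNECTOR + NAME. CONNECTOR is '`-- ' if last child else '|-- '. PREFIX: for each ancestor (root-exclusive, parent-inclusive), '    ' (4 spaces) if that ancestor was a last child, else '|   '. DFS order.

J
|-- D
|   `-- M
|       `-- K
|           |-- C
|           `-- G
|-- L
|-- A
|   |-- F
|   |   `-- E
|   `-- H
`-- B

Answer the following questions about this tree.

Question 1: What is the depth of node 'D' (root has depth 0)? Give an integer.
Path from root to D: J -> D
Depth = number of edges = 1

Answer: 1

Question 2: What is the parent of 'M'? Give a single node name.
Answer: D

Derivation:
Scan adjacency: M appears as child of D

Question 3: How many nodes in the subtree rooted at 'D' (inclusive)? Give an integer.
Subtree rooted at D contains: C, D, G, K, M
Count = 5

Answer: 5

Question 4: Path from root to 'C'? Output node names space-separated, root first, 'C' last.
Answer: J D M K C

Derivation:
Walk down from root: J -> D -> M -> K -> C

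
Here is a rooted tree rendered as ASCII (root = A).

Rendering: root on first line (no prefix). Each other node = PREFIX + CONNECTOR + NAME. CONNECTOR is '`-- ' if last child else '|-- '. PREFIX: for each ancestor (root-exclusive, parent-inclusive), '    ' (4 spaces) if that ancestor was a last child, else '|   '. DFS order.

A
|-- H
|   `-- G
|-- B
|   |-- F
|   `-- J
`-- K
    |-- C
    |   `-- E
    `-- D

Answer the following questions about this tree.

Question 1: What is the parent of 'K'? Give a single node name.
Answer: A

Derivation:
Scan adjacency: K appears as child of A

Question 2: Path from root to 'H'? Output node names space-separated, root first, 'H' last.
Walk down from root: A -> H

Answer: A H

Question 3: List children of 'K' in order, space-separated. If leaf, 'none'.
Node K's children (from adjacency): C, D

Answer: C D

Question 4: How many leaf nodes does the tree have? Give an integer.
Leaves (nodes with no children): D, E, F, G, J

Answer: 5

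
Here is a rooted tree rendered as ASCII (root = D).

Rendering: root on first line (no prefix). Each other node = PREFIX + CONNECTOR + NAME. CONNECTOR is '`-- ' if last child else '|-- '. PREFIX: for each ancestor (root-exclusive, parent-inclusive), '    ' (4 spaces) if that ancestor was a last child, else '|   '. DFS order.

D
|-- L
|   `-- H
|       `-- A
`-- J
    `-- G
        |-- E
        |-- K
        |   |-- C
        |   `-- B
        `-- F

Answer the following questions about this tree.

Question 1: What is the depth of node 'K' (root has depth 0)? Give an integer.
Answer: 3

Derivation:
Path from root to K: D -> J -> G -> K
Depth = number of edges = 3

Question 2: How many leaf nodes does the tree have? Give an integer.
Answer: 5

Derivation:
Leaves (nodes with no children): A, B, C, E, F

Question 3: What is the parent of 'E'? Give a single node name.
Scan adjacency: E appears as child of G

Answer: G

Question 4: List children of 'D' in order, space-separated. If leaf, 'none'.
Node D's children (from adjacency): L, J

Answer: L J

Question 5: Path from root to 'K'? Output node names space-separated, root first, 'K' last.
Answer: D J G K

Derivation:
Walk down from root: D -> J -> G -> K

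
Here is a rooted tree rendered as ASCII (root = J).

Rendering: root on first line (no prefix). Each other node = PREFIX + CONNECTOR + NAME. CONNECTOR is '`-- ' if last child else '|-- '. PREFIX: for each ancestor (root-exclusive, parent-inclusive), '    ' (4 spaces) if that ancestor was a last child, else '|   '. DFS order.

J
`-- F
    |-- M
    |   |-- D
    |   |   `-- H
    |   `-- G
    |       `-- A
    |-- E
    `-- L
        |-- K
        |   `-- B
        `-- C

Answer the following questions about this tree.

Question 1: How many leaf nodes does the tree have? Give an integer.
Leaves (nodes with no children): A, B, C, E, H

Answer: 5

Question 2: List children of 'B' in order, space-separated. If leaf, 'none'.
Node B's children (from adjacency): (leaf)

Answer: none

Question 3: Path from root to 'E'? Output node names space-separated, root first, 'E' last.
Answer: J F E

Derivation:
Walk down from root: J -> F -> E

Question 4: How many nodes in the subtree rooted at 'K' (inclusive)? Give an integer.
Subtree rooted at K contains: B, K
Count = 2

Answer: 2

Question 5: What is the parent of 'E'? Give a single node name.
Answer: F

Derivation:
Scan adjacency: E appears as child of F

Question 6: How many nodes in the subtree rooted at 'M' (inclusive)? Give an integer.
Answer: 5

Derivation:
Subtree rooted at M contains: A, D, G, H, M
Count = 5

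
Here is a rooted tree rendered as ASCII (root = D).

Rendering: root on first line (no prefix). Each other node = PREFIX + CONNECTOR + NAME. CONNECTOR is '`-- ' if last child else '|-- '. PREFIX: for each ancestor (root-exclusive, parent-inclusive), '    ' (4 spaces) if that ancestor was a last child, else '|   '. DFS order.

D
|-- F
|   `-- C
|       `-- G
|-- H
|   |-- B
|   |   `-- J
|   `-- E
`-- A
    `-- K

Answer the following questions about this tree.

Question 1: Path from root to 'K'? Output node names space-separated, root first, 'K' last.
Walk down from root: D -> A -> K

Answer: D A K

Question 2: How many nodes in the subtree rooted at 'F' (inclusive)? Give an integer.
Subtree rooted at F contains: C, F, G
Count = 3

Answer: 3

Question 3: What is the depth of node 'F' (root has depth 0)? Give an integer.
Answer: 1

Derivation:
Path from root to F: D -> F
Depth = number of edges = 1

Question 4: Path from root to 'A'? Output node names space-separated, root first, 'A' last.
Walk down from root: D -> A

Answer: D A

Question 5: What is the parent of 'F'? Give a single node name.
Scan adjacency: F appears as child of D

Answer: D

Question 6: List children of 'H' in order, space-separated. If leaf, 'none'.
Node H's children (from adjacency): B, E

Answer: B E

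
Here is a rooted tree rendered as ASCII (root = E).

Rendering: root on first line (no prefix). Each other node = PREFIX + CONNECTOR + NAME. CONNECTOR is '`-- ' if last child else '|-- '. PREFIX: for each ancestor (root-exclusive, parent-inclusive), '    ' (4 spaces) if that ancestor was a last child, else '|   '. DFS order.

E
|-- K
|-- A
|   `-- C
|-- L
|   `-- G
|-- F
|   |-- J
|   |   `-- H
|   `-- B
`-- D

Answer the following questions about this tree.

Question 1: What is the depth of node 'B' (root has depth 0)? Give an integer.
Answer: 2

Derivation:
Path from root to B: E -> F -> B
Depth = number of edges = 2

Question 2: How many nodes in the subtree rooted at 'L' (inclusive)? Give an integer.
Answer: 2

Derivation:
Subtree rooted at L contains: G, L
Count = 2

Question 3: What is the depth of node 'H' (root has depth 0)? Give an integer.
Answer: 3

Derivation:
Path from root to H: E -> F -> J -> H
Depth = number of edges = 3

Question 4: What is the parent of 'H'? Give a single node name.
Scan adjacency: H appears as child of J

Answer: J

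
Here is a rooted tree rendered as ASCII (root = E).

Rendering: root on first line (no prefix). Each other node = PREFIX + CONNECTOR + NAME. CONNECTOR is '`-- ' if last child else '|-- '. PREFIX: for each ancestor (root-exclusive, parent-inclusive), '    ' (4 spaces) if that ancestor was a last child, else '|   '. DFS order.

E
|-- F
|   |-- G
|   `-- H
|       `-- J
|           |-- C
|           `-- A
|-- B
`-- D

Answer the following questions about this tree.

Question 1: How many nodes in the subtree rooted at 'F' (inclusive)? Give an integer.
Subtree rooted at F contains: A, C, F, G, H, J
Count = 6

Answer: 6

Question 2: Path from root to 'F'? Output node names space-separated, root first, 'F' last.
Walk down from root: E -> F

Answer: E F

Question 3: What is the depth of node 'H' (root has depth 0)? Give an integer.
Path from root to H: E -> F -> H
Depth = number of edges = 2

Answer: 2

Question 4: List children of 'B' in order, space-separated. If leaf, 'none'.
Answer: none

Derivation:
Node B's children (from adjacency): (leaf)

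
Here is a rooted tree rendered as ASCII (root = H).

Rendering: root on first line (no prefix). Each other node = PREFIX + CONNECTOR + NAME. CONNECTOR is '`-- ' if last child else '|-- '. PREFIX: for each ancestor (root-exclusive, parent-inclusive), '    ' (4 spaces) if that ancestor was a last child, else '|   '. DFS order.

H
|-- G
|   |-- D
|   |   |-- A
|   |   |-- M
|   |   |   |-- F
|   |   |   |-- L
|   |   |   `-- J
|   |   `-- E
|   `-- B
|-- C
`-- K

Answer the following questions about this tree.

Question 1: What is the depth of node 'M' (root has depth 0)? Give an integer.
Path from root to M: H -> G -> D -> M
Depth = number of edges = 3

Answer: 3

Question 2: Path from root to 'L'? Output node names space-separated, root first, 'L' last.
Walk down from root: H -> G -> D -> M -> L

Answer: H G D M L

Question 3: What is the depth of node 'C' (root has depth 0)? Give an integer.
Path from root to C: H -> C
Depth = number of edges = 1

Answer: 1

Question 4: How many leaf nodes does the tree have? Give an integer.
Answer: 8

Derivation:
Leaves (nodes with no children): A, B, C, E, F, J, K, L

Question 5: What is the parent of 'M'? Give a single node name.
Scan adjacency: M appears as child of D

Answer: D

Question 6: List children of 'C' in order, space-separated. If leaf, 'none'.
Answer: none

Derivation:
Node C's children (from adjacency): (leaf)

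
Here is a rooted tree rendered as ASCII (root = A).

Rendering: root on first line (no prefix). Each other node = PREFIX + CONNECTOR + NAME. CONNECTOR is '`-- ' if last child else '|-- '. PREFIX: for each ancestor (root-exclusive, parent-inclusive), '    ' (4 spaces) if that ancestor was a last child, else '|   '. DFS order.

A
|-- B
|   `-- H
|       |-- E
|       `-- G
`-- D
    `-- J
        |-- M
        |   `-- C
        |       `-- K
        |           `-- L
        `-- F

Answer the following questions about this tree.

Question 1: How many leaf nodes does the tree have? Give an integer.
Answer: 4

Derivation:
Leaves (nodes with no children): E, F, G, L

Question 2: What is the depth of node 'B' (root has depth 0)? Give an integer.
Path from root to B: A -> B
Depth = number of edges = 1

Answer: 1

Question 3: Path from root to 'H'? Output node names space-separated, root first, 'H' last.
Answer: A B H

Derivation:
Walk down from root: A -> B -> H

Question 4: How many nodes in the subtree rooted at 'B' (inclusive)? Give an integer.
Subtree rooted at B contains: B, E, G, H
Count = 4

Answer: 4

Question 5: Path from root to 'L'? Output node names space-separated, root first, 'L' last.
Answer: A D J M C K L

Derivation:
Walk down from root: A -> D -> J -> M -> C -> K -> L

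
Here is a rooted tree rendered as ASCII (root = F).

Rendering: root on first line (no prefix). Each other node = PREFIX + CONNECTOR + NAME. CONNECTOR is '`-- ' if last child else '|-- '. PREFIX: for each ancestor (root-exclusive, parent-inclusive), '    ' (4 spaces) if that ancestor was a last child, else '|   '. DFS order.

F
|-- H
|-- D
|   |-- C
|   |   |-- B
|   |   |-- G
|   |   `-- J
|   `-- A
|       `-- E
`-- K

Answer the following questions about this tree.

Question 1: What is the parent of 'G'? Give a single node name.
Answer: C

Derivation:
Scan adjacency: G appears as child of C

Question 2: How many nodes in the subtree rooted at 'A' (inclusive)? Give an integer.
Answer: 2

Derivation:
Subtree rooted at A contains: A, E
Count = 2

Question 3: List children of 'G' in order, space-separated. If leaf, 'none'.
Node G's children (from adjacency): (leaf)

Answer: none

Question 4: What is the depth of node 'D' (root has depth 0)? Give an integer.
Answer: 1

Derivation:
Path from root to D: F -> D
Depth = number of edges = 1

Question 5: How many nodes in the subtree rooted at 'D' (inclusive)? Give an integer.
Subtree rooted at D contains: A, B, C, D, E, G, J
Count = 7

Answer: 7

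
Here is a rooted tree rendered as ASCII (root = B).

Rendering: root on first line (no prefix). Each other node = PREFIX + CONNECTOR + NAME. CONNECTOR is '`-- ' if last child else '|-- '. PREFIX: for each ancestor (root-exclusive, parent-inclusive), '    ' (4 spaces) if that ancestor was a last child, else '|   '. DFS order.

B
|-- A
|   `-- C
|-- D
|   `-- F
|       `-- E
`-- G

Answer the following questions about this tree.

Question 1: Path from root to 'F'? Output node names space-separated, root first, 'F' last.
Answer: B D F

Derivation:
Walk down from root: B -> D -> F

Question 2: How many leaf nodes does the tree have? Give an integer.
Answer: 3

Derivation:
Leaves (nodes with no children): C, E, G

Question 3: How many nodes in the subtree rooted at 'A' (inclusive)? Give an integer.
Answer: 2

Derivation:
Subtree rooted at A contains: A, C
Count = 2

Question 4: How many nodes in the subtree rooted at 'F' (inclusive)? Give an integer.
Subtree rooted at F contains: E, F
Count = 2

Answer: 2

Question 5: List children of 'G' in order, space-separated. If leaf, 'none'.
Answer: none

Derivation:
Node G's children (from adjacency): (leaf)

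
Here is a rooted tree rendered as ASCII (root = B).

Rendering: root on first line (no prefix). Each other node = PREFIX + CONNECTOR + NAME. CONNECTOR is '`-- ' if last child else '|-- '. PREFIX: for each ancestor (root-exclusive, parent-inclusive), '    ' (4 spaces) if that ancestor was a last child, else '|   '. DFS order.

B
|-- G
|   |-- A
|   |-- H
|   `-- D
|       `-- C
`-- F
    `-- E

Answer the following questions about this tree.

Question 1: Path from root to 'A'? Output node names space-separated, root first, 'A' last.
Answer: B G A

Derivation:
Walk down from root: B -> G -> A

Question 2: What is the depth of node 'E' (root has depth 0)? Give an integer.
Path from root to E: B -> F -> E
Depth = number of edges = 2

Answer: 2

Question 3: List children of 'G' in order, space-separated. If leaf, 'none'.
Answer: A H D

Derivation:
Node G's children (from adjacency): A, H, D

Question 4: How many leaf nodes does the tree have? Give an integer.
Answer: 4

Derivation:
Leaves (nodes with no children): A, C, E, H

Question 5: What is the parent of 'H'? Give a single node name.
Answer: G

Derivation:
Scan adjacency: H appears as child of G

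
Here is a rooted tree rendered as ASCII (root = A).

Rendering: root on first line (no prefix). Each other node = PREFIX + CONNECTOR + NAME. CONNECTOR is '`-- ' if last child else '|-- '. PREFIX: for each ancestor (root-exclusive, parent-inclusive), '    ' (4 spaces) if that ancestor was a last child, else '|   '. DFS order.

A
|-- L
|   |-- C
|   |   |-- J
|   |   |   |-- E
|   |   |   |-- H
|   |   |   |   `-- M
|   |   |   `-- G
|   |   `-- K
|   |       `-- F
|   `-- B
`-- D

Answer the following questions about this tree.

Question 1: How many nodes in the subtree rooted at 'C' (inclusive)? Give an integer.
Subtree rooted at C contains: C, E, F, G, H, J, K, M
Count = 8

Answer: 8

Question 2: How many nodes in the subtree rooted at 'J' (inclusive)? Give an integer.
Subtree rooted at J contains: E, G, H, J, M
Count = 5

Answer: 5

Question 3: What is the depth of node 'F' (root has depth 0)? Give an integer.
Answer: 4

Derivation:
Path from root to F: A -> L -> C -> K -> F
Depth = number of edges = 4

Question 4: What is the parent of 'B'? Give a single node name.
Scan adjacency: B appears as child of L

Answer: L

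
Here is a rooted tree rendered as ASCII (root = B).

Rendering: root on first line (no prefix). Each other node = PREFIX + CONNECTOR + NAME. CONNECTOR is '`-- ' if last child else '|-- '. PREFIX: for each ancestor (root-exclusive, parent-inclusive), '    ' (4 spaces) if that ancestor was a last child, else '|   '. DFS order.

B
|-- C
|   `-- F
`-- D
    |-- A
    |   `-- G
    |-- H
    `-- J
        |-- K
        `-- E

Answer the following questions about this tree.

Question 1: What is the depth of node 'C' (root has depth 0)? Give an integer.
Path from root to C: B -> C
Depth = number of edges = 1

Answer: 1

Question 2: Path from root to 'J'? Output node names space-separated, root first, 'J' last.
Walk down from root: B -> D -> J

Answer: B D J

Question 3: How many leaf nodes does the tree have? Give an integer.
Answer: 5

Derivation:
Leaves (nodes with no children): E, F, G, H, K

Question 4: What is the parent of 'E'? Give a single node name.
Answer: J

Derivation:
Scan adjacency: E appears as child of J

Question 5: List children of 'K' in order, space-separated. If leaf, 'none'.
Answer: none

Derivation:
Node K's children (from adjacency): (leaf)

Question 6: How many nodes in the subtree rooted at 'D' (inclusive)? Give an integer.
Subtree rooted at D contains: A, D, E, G, H, J, K
Count = 7

Answer: 7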